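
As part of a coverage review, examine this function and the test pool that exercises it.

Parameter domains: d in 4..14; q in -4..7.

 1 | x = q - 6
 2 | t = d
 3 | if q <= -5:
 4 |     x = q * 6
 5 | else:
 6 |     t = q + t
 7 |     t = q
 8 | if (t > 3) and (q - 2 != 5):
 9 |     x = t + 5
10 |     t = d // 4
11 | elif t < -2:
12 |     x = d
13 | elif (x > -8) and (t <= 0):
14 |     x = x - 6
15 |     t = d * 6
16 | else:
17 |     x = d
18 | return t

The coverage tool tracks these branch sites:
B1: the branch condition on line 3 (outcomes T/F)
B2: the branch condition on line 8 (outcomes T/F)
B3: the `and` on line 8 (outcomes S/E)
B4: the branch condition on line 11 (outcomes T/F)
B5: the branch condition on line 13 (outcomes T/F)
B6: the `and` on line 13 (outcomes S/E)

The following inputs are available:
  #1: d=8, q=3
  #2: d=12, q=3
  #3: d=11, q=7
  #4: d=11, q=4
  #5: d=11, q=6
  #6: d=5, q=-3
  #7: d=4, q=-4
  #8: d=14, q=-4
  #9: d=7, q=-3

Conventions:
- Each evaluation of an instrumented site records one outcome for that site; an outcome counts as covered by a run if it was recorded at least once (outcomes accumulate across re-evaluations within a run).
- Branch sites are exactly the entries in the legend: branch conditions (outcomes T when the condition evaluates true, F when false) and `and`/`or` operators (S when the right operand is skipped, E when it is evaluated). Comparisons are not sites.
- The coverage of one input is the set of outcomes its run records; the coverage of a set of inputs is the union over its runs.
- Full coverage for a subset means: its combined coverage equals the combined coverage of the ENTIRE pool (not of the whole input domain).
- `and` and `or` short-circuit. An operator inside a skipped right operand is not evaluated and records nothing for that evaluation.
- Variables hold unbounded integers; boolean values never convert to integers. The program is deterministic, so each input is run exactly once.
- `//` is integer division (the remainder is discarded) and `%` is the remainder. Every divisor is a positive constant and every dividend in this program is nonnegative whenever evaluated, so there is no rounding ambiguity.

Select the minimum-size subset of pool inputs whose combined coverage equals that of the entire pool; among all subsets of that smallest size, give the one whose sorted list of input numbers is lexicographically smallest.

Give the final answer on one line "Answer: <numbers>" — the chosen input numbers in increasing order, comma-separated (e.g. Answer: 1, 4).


input #1 (d=8, q=3): covers B1=F, B2=F, B3=S, B4=F, B5=F, B6=E
input #2 (d=12, q=3): covers B1=F, B2=F, B3=S, B4=F, B5=F, B6=E
input #3 (d=11, q=7): covers B1=F, B2=F, B3=E, B4=F, B5=F, B6=E
input #4 (d=11, q=4): covers B1=F, B2=T, B3=E
input #5 (d=11, q=6): covers B1=F, B2=T, B3=E
input #6 (d=5, q=-3): covers B1=F, B2=F, B3=S, B4=T
input #7 (d=4, q=-4): covers B1=F, B2=F, B3=S, B4=T
input #8 (d=14, q=-4): covers B1=F, B2=F, B3=S, B4=T
input #9 (d=7, q=-3): covers B1=F, B2=F, B3=S, B4=T
the full pool covers 9 outcomes: B1=F, B2=T, B2=F, B3=S, B3=E, B4=T, B4=F, B5=F, B6=E
no size-1 subset reaches all 9 outcomes (best union: 6/9)
no size-2 subset reaches all 9 outcomes (best union: 8/9)
inputs {1, 4, 6} (size 3) cover everything; no size-3 subset with a lexicographically smaller index list covers all 9
Answer: 1, 4, 6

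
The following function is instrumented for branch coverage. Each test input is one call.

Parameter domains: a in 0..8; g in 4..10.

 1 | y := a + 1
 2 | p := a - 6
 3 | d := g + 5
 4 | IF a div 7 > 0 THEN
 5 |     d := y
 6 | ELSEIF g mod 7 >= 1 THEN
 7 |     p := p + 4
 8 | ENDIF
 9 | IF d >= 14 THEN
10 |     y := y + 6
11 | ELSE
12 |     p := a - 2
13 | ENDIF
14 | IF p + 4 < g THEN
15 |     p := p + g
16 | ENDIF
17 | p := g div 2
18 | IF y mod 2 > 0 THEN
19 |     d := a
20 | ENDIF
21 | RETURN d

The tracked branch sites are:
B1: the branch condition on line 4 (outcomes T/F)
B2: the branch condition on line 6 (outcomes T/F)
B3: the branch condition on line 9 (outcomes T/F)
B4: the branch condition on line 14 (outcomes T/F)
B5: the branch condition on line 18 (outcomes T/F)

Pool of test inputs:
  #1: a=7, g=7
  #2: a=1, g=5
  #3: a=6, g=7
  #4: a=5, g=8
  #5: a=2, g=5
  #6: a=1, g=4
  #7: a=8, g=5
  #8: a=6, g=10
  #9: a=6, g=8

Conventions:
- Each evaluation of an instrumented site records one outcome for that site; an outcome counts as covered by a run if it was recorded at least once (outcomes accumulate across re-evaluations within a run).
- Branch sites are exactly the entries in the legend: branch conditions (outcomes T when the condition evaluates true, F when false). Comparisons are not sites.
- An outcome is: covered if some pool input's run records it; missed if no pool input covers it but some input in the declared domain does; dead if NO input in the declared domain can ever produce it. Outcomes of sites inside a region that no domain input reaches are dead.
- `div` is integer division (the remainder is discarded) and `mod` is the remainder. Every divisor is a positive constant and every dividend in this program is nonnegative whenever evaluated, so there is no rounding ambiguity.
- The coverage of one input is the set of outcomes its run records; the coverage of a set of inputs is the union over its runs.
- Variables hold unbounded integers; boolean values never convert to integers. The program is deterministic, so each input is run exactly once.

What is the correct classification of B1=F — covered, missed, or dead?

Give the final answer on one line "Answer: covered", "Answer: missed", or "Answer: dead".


B1=F is recorded by pool input(s) 2, 3, 4, 5, 6, 8, 9 -> covered
Answer: covered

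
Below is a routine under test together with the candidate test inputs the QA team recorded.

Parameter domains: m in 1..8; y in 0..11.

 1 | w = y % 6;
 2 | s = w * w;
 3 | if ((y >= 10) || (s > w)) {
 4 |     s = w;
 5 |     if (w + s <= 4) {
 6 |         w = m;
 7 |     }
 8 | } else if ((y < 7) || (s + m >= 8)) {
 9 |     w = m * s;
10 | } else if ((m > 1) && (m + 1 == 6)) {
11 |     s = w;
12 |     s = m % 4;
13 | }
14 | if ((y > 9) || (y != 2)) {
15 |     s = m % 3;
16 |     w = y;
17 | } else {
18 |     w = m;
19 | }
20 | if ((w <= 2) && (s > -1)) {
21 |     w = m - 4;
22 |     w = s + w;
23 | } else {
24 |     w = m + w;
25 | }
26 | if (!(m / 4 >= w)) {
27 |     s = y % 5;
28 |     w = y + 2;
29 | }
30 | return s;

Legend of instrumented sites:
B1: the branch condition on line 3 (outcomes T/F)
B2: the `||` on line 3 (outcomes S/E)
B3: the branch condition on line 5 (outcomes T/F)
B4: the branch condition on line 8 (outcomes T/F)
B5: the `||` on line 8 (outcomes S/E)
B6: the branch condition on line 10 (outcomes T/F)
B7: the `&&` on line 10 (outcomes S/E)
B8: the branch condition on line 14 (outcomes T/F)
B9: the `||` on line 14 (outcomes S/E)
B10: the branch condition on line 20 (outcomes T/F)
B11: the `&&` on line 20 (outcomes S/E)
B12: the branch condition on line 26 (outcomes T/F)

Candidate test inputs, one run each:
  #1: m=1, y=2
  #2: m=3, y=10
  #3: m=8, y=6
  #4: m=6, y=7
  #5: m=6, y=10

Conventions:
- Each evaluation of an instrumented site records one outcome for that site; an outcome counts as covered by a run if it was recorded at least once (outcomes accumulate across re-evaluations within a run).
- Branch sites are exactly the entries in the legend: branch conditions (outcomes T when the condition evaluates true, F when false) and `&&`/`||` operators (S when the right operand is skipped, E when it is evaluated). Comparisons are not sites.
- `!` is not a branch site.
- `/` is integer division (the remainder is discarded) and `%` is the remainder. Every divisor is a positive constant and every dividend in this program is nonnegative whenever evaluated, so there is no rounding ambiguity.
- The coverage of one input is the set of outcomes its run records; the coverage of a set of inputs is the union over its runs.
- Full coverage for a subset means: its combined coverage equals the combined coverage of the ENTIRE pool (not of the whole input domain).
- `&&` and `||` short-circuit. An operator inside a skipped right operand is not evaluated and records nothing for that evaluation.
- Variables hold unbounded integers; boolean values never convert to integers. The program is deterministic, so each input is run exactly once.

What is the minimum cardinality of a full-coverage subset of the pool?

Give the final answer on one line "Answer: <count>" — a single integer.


input #1, m=1, y=2: events B2->E, B1->T, B3->T, B9->E, B8->F, B11->E, B10->T, B12->F; outcomes B1=T, B2=E, B3=T, B8=F, B9=E, B10=T, B11=E, B12=F
input #2, m=3, y=10: events B2->S, B1->T, B3->F, B9->S, B8->T, B11->S, B10->F, B12->T; outcomes B1=T, B2=S, B3=F, B8=T, B9=S, B10=F, B11=S, B12=T
input #3, m=8, y=6: events B2->E, B1->F, B5->S, B4->T, B9->E, B8->T, B11->S, B10->F, B12->T; outcomes B1=F, B2=E, B4=T, B5=S, B8=T, B9=E, B10=F, B11=S, B12=T
input #4, m=6, y=7: events B2->E, B1->F, B5->E, B4->F, B7->E, B6->F, B9->E, B8->T, B11->S, B10->F, B12->T; outcomes B1=F, B2=E, B4=F, B5=E, B6=F, B7=E, B8=T, B9=E, B10=F, B11=S, B12=T
input #5, m=6, y=10: events B2->S, B1->T, B3->F, B9->S, B8->T, B11->S, B10->F, B12->T; outcomes B1=T, B2=S, B3=F, B8=T, B9=S, B10=F, B11=S, B12=T
the full pool covers 22 outcomes: B1=T, B1=F, B2=S, B2=E, B3=T, B3=F, B4=T, B4=F, B5=S, B5=E, B6=F, B7=E, B8=T, B8=F, B9=S, B9=E, B10=T, B10=F, B11=S, B11=E, B12=T, B12=F
size 1 is not enough: best union over all size-1 subsets is 11/22
size 2 is not enough: best union over all size-2 subsets is 17/22
size 3 is not enough: best union over all size-3 subsets is 20/22
the canonical winner is {1, 2, 3, 4}: size 4, full 22-outcome coverage, earliest index list among size-4 covers
Answer: 4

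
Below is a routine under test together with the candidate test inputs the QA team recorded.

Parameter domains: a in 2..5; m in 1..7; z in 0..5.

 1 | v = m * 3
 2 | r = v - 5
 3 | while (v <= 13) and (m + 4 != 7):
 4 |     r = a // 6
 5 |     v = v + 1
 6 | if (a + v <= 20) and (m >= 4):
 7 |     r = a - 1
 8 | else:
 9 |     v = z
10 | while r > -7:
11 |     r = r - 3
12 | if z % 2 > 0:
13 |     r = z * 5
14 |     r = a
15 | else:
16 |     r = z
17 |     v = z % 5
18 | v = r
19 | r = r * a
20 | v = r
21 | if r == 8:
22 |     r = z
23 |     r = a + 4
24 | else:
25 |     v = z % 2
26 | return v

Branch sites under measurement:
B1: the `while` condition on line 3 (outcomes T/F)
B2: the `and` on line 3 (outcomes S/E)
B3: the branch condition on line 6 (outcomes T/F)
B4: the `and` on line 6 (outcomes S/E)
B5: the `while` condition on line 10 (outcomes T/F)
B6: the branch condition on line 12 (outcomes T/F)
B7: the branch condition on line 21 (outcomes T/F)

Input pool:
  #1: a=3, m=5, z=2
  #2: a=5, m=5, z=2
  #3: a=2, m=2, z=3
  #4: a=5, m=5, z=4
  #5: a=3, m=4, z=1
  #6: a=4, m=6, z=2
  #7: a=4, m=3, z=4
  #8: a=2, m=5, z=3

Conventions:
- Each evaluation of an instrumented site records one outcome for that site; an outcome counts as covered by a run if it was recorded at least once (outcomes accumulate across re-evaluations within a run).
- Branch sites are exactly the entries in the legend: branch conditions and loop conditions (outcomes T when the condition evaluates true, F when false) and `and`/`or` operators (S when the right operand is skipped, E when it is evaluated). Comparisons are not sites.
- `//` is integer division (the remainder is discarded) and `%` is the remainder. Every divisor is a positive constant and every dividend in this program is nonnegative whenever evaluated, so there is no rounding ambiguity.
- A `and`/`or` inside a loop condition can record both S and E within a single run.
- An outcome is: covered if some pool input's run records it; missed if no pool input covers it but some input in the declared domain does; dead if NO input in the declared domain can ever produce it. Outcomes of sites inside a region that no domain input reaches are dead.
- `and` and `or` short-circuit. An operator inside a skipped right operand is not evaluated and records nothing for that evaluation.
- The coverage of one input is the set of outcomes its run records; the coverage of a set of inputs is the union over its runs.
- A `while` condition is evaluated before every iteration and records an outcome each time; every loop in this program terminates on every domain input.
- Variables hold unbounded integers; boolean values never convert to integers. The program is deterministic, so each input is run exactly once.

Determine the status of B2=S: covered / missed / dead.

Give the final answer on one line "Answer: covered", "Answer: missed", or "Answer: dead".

B2=S is recorded by pool input(s) 1, 2, 3, 4, 5, 6, 8 -> covered

Answer: covered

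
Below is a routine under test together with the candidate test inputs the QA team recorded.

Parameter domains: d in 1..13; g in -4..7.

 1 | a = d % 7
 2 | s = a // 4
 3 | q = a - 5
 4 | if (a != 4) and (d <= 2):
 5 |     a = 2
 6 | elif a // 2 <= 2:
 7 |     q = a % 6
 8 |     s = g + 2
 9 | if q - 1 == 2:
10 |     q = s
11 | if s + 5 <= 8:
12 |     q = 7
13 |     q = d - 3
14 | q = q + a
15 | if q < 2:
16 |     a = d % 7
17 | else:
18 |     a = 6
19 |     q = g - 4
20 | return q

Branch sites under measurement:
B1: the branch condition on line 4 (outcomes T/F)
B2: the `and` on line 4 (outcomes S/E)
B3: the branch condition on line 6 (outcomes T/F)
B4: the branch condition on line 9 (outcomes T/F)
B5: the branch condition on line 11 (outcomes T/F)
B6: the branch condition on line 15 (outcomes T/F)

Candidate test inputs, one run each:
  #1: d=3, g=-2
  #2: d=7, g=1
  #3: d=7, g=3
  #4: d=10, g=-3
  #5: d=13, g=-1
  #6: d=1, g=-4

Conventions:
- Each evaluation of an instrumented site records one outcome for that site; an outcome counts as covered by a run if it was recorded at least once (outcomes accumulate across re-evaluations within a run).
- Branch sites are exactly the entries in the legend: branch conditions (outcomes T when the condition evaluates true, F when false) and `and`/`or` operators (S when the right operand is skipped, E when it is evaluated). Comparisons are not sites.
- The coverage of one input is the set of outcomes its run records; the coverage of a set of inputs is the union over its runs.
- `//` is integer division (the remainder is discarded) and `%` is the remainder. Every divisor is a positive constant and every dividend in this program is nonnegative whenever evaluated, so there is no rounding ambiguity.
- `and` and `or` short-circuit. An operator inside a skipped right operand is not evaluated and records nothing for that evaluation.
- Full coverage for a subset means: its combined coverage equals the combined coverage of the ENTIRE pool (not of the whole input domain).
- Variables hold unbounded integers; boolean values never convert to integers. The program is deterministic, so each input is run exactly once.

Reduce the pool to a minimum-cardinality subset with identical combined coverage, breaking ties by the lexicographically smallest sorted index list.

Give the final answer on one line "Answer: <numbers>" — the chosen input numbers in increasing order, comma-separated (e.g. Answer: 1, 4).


test 1 (d=3, g=-2) fires B2->E, B1->F, B3->T, B4->T, B5->T, B6->F; hits B1=F, B2=E, B3=T, B4=T, B5=T, B6=F
test 2 (d=7, g=1) fires B2->E, B1->F, B3->T, B4->F, B5->T, B6->F; hits B1=F, B2=E, B3=T, B4=F, B5=T, B6=F
test 3 (d=7, g=3) fires B2->E, B1->F, B3->T, B4->F, B5->F, B6->T; hits B1=F, B2=E, B3=T, B4=F, B5=F, B6=T
test 4 (d=10, g=-3) fires B2->E, B1->F, B3->T, B4->T, B5->T, B6->F; hits B1=F, B2=E, B3=T, B4=T, B5=T, B6=F
test 5 (d=13, g=-1) fires B2->E, B1->F, B3->F, B4->F, B5->T, B6->F; hits B1=F, B2=E, B3=F, B4=F, B5=T, B6=F
test 6 (d=1, g=-4) fires B2->E, B1->T, B4->F, B5->T, B6->T; hits B1=T, B2=E, B4=F, B5=T, B6=T
pool-wide coverage (11 outcomes): B1=T, B1=F, B2=E, B3=T, B3=F, B4=T, B4=F, B5=T, B5=F, B6=T, B6=F
no size-1 subset reaches all 11 outcomes (best union: 6/11)
no size-2 subset reaches all 11 outcomes (best union: 9/11)
no size-3 subset reaches all 11 outcomes (best union: 10/11)
inputs {1, 3, 5, 6} (size 4) cover everything; no size-4 subset with a lexicographically smaller index list covers all 11
Answer: 1, 3, 5, 6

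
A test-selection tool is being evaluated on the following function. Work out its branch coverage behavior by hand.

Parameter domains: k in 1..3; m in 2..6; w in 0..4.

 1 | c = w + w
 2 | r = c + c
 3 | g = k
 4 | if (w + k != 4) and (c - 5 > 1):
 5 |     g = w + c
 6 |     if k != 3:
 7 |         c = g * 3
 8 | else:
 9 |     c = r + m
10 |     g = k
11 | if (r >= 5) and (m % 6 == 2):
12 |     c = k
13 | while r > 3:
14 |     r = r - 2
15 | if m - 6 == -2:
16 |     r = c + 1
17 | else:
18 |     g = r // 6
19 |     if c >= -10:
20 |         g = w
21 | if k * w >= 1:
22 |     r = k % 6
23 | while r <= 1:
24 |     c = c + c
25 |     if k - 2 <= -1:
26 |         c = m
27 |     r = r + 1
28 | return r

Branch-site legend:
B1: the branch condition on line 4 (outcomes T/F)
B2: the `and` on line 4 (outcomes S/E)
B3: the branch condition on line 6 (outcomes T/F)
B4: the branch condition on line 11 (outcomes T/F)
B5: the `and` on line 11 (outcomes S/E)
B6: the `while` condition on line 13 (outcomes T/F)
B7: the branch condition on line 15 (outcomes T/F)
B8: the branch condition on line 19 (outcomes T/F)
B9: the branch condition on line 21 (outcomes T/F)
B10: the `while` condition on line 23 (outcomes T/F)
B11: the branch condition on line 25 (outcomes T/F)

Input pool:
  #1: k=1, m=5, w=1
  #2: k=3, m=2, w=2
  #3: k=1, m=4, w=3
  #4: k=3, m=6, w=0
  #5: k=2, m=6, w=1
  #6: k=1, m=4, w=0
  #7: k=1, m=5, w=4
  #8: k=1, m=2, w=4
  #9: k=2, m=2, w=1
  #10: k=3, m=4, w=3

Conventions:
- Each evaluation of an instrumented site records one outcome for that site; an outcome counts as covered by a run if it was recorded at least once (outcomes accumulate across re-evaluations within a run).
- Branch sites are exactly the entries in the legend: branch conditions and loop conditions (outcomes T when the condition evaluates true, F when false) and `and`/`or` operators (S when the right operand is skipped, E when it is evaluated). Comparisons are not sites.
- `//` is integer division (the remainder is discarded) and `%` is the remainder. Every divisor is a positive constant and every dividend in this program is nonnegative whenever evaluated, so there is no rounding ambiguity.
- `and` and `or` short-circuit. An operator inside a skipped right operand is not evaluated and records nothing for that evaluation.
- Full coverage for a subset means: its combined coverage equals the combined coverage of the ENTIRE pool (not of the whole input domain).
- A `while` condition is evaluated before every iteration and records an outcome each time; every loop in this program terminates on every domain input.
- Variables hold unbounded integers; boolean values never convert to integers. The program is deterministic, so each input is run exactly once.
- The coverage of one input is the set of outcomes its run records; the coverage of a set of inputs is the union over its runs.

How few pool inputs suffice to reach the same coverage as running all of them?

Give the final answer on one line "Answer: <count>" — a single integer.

input #1, k=1, m=5, w=1: outcomes B1=F, B2=E, B4=F, B5=S, B6=T, B6=F, B7=F, B8=T, B9=T, B10=T, B10=F, B11=T
input #2, k=3, m=2, w=2: outcomes B1=F, B2=E, B4=T, B5=E, B6=T, B6=F, B7=F, B8=T, B9=T, B10=F
input #3, k=1, m=4, w=3: outcomes B1=F, B2=S, B4=F, B5=E, B6=T, B6=F, B7=T, B9=T, B10=T, B10=F, B11=T
input #4, k=3, m=6, w=0: outcomes B1=F, B2=E, B4=F, B5=S, B6=F, B7=F, B8=T, B9=F, B10=T, B10=F, B11=F
input #5, k=2, m=6, w=1: outcomes B1=F, B2=E, B4=F, B5=S, B6=T, B6=F, B7=F, B8=T, B9=T, B10=F
input #6, k=1, m=4, w=0: outcomes B1=F, B2=E, B4=F, B5=S, B6=F, B7=T, B9=F, B10=F
input #7, k=1, m=5, w=4: outcomes B1=T, B2=E, B3=T, B4=F, B5=E, B6=T, B6=F, B7=F, B8=T, B9=T, B10=T, B10=F, B11=T
input #8, k=1, m=2, w=4: outcomes B1=T, B2=E, B3=T, B4=T, B5=E, B6=T, B6=F, B7=F, B8=T, B9=T, B10=T, B10=F, B11=T
input #9, k=2, m=2, w=1: outcomes B1=F, B2=E, B4=F, B5=S, B6=T, B6=F, B7=F, B8=T, B9=T, B10=F
input #10, k=3, m=4, w=3: outcomes B1=F, B2=E, B4=F, B5=E, B6=T, B6=F, B7=T, B9=T, B10=F
union over all inputs: B1=T, B1=F, B2=S, B2=E, B3=T, B4=T, B4=F, B5=S, B5=E, B6=T, B6=F, B7=T, B7=F, B8=T, B9=T, B9=F, B10=T, B10=F, B11=T, B11=F (20 outcomes)
every size-1 subset falls short of the 20 outcomes (best: 13/20)
every size-2 subset falls short of the 20 outcomes (best: 18/20)
inputs {3, 4, 8} (size 3) cover everything; no size-3 subset with a lexicographically smaller index list covers all 20

Answer: 3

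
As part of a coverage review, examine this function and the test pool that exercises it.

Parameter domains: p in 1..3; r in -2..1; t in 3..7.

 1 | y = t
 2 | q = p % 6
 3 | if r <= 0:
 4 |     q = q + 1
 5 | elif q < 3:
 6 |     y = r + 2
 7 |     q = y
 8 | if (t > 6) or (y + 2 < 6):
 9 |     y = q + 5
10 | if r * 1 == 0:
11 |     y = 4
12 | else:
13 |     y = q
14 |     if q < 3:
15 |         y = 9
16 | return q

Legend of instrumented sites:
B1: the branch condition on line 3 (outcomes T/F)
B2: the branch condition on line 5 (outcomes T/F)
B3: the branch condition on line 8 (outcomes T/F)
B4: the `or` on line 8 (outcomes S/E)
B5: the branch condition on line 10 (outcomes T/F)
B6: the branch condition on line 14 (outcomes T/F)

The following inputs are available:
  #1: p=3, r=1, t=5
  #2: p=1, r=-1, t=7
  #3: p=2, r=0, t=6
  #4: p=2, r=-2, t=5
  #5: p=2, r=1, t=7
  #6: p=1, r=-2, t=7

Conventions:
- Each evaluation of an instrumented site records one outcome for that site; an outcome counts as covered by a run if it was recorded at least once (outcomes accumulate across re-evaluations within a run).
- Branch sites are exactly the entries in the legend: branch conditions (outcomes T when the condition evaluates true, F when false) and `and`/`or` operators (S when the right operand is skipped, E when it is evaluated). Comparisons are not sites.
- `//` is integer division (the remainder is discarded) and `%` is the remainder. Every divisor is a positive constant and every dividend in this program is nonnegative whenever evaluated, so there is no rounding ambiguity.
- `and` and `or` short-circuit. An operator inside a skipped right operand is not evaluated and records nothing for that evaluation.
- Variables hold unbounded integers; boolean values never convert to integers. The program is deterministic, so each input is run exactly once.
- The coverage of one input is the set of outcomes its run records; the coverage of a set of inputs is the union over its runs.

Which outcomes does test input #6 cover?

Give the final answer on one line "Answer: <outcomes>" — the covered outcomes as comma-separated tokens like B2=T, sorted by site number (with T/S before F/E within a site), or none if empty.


Running input #6 (p=1, r=-2, t=7), event by event:
  B1->T, B4->S, B3->T, B5->F, B6->T
deduplicating events, the covered set is: B1=T, B3=T, B4=S, B5=F, B6=T
Answer: B1=T, B3=T, B4=S, B5=F, B6=T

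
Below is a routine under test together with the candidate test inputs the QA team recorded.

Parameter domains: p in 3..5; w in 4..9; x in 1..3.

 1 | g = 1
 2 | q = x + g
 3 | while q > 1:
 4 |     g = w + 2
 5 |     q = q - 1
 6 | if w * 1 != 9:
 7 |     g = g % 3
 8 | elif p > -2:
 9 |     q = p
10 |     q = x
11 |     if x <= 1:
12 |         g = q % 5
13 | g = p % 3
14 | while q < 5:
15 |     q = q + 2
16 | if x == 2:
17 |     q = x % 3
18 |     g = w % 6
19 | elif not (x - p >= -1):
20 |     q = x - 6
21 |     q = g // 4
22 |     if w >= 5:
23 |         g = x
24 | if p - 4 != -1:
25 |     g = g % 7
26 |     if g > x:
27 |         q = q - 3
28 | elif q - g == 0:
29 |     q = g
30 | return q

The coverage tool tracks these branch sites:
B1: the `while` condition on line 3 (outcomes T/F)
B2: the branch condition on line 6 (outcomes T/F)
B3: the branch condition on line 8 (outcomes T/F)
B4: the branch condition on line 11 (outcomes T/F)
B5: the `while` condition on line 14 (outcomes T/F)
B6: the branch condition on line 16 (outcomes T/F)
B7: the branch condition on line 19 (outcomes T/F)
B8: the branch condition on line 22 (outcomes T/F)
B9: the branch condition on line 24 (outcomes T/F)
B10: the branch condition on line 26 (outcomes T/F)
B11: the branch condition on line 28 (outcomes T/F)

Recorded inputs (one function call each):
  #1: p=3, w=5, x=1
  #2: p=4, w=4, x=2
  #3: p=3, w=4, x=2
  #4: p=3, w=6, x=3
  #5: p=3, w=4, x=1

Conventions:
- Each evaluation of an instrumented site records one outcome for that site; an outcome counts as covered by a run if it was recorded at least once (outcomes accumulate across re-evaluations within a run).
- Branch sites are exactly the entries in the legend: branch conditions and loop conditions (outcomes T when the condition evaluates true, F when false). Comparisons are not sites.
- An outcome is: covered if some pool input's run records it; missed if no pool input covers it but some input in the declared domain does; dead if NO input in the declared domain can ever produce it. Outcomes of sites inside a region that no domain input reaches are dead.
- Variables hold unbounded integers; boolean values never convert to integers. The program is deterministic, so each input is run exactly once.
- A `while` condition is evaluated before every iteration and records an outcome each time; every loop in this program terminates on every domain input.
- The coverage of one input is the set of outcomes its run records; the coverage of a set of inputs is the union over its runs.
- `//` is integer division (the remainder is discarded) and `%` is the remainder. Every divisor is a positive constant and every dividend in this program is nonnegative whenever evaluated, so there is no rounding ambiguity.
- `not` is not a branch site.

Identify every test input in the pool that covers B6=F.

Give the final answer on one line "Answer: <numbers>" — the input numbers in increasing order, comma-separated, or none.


input #1 (p=3, w=5, x=1): records B6=F
input #2 (p=4, w=4, x=2): does not record B6=F
input #3 (p=3, w=4, x=2): does not record B6=F
input #4 (p=3, w=6, x=3): records B6=F
input #5 (p=3, w=4, x=1): records B6=F
Answer: 1, 4, 5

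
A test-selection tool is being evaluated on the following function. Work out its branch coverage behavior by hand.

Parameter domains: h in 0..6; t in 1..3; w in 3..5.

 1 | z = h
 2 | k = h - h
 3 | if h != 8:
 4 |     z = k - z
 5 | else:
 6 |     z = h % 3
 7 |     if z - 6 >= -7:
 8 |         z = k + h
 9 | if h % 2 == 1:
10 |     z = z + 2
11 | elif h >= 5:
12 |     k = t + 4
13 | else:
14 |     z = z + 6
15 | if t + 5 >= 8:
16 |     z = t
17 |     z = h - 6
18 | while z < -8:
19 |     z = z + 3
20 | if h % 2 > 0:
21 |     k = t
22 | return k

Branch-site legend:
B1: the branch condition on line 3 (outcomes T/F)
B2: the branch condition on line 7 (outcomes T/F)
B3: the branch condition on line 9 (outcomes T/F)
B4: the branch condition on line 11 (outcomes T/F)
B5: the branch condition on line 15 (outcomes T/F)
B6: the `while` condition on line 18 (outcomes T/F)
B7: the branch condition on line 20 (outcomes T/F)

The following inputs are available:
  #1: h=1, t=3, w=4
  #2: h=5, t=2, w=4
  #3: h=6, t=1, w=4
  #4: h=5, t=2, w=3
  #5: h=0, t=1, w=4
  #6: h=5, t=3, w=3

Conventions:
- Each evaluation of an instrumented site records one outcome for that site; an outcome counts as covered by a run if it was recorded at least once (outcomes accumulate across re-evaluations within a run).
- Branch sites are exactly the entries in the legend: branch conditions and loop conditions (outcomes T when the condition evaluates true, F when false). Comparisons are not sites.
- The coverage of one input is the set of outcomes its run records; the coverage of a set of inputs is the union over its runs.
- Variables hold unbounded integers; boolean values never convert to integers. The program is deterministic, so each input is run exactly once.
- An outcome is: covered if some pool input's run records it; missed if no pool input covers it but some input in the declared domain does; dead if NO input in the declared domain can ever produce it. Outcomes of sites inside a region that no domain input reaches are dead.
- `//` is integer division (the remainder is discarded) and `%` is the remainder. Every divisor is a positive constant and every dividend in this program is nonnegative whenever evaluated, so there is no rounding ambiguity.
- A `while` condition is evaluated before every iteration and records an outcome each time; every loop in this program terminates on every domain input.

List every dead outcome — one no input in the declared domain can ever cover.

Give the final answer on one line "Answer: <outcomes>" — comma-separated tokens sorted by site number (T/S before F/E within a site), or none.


checking every outcome against all 63 domain inputs:
  B1=F: no domain input ever produces it -> dead
  B2=T: no domain input ever produces it -> dead
  B2=F: no domain input ever produces it -> dead
  B6=T: no domain input ever produces it -> dead
  reachable outcomes have witnesses, e.g. B1=T (e.g. h=0, t=1, w=3), B3=T (e.g. h=1, t=1, w=3), B3=F (e.g. h=0, t=1, w=3), B4=T (e.g. h=6, t=1, w=3)
Answer: B1=F, B2=T, B2=F, B6=T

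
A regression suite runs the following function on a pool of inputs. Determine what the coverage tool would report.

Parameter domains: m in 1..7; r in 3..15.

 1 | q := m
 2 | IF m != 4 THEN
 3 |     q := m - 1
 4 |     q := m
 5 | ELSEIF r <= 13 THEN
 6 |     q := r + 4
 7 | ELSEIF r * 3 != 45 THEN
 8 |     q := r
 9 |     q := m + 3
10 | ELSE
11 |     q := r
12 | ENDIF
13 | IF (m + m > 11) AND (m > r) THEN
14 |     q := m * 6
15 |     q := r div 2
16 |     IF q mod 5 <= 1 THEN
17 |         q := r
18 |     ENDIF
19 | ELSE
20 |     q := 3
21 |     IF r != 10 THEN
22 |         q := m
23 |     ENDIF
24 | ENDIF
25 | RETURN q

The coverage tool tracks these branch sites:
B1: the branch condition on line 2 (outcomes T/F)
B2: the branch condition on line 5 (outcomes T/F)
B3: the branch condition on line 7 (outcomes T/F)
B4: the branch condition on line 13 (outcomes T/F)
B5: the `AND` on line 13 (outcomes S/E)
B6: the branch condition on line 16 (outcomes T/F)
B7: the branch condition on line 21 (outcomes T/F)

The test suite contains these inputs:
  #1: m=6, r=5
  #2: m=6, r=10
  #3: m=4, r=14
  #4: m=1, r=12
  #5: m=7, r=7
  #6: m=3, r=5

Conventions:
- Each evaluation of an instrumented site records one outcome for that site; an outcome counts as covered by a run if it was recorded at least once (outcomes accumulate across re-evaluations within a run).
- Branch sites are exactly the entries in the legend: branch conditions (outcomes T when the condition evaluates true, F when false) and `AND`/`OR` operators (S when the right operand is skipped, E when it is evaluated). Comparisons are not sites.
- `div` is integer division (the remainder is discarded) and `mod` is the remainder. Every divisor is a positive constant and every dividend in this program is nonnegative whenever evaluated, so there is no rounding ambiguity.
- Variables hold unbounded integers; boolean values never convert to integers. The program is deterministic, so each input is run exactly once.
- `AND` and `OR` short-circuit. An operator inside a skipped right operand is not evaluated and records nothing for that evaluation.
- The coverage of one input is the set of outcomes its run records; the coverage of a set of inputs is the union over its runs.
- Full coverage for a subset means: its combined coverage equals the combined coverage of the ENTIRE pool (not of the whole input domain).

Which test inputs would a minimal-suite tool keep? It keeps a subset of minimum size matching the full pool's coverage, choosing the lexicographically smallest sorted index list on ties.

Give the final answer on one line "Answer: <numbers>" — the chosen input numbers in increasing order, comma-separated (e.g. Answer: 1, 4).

test 1 (m=6, r=5) fires B1->T, B5->E, B4->T, B6->F; hits B1=T, B4=T, B5=E, B6=F
test 2 (m=6, r=10) fires B1->T, B5->E, B4->F, B7->F; hits B1=T, B4=F, B5=E, B7=F
test 3 (m=4, r=14) fires B1->F, B2->F, B3->T, B5->S, B4->F, B7->T; hits B1=F, B2=F, B3=T, B4=F, B5=S, B7=T
test 4 (m=1, r=12) fires B1->T, B5->S, B4->F, B7->T; hits B1=T, B4=F, B5=S, B7=T
test 5 (m=7, r=7) fires B1->T, B5->E, B4->F, B7->T; hits B1=T, B4=F, B5=E, B7=T
test 6 (m=3, r=5) fires B1->T, B5->S, B4->F, B7->T; hits B1=T, B4=F, B5=S, B7=T
union over all inputs: B1=T, B1=F, B2=F, B3=T, B4=T, B4=F, B5=S, B5=E, B6=F, B7=T, B7=F (11 outcomes)
every size-1 subset falls short of the 11 outcomes (best: 6/11)
every size-2 subset falls short of the 11 outcomes (best: 10/11)
inputs {1, 2, 3} (size 3) cover everything; no size-3 subset with a lexicographically smaller index list covers all 11

Answer: 1, 2, 3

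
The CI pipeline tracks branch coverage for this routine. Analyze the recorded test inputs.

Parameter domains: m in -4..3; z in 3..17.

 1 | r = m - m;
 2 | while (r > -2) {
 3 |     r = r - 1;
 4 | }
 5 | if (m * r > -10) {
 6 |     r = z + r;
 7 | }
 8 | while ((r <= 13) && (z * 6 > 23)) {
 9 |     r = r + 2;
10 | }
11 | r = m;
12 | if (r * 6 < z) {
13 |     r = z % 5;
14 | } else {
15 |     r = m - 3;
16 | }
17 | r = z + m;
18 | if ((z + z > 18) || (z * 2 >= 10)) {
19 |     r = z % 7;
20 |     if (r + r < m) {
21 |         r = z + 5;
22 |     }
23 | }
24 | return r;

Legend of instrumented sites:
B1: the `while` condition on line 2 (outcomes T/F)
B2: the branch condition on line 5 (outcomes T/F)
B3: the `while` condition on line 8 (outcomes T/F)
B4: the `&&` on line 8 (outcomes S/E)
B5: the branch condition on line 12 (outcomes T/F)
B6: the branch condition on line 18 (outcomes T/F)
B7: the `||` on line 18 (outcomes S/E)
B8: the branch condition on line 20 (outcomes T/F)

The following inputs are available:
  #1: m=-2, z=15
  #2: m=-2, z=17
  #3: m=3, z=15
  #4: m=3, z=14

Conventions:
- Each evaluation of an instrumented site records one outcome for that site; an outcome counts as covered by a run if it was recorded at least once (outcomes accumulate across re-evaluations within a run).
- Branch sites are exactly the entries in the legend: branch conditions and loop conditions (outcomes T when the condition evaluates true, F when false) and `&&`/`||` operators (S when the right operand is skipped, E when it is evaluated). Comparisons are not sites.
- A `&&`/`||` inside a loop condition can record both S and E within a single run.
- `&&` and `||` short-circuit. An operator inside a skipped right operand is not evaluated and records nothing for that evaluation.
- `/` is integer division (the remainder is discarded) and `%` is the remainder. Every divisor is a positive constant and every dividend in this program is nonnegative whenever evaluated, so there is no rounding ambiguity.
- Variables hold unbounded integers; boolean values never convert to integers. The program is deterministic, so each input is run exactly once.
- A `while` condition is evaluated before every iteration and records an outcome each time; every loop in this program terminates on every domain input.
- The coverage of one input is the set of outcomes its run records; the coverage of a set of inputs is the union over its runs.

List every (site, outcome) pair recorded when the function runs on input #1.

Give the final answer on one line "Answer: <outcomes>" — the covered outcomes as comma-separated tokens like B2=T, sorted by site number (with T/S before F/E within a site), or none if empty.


Tracing the run of input #1 (m=-2, z=15):
  B1->T, B1->T, B1->F, B2->T, B4->E, B3->T, B4->S, B3->F, B5->T, B7->S
  B6->T, B8->F
collecting distinct outcomes: B1=T, B1=F, B2=T, B3=T, B3=F, B4=S, B4=E, B5=T, B6=T, B7=S, B8=F
Answer: B1=T, B1=F, B2=T, B3=T, B3=F, B4=S, B4=E, B5=T, B6=T, B7=S, B8=F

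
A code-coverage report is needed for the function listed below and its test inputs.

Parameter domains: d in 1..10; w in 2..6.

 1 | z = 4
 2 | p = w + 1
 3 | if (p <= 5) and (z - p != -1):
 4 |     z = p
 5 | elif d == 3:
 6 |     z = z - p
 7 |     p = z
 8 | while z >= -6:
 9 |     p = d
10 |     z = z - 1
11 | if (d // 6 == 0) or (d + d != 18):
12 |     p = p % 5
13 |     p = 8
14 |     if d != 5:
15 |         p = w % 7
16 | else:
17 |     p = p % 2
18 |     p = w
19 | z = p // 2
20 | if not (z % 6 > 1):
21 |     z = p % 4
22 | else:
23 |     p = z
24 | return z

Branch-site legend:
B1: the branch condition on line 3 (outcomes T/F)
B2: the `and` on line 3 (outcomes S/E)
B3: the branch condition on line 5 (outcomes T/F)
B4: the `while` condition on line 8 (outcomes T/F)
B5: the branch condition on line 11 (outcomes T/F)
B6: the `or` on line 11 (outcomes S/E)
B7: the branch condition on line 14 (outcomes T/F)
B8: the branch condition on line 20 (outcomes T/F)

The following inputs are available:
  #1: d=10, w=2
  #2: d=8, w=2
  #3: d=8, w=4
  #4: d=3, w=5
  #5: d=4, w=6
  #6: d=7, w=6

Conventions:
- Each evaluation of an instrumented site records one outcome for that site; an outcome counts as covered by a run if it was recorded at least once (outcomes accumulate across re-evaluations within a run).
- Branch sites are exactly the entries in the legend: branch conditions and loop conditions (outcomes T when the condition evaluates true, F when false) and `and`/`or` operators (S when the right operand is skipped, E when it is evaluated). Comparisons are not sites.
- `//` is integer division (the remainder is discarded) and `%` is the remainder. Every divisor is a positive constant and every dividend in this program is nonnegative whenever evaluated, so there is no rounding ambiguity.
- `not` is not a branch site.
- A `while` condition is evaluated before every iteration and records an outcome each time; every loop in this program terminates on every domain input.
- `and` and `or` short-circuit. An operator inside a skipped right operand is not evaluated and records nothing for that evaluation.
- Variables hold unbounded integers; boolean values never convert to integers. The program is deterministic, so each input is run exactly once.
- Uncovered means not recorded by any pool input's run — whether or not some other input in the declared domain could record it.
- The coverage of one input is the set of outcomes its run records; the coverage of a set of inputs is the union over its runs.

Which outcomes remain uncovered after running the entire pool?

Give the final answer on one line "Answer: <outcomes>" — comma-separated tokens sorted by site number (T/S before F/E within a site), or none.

run #1 (d=10, w=2) records B1=T, B2=E, B4=T, B4=F, B5=T, B6=E, B7=T, B8=T
run #2 (d=8, w=2) records B1=T, B2=E, B4=T, B4=F, B5=T, B6=E, B7=T, B8=T
run #3 (d=8, w=4) records B1=F, B2=E, B3=F, B4=T, B4=F, B5=T, B6=E, B7=T, B8=F
run #4 (d=3, w=5) records B1=F, B2=S, B3=T, B4=T, B4=F, B5=T, B6=S, B7=T, B8=F
run #5 (d=4, w=6) records B1=F, B2=S, B3=F, B4=T, B4=F, B5=T, B6=S, B7=T, B8=F
run #6 (d=7, w=6) records B1=F, B2=S, B3=F, B4=T, B4=F, B5=T, B6=E, B7=T, B8=F
union over the pool: B1=T, B1=F, B2=S, B2=E, B3=T, B3=F, B4=T, B4=F, B5=T, B6=S, B6=E, B7=T, B8=T, B8=F
uncovered (2 of 16): B5=F, B7=F

Answer: B5=F, B7=F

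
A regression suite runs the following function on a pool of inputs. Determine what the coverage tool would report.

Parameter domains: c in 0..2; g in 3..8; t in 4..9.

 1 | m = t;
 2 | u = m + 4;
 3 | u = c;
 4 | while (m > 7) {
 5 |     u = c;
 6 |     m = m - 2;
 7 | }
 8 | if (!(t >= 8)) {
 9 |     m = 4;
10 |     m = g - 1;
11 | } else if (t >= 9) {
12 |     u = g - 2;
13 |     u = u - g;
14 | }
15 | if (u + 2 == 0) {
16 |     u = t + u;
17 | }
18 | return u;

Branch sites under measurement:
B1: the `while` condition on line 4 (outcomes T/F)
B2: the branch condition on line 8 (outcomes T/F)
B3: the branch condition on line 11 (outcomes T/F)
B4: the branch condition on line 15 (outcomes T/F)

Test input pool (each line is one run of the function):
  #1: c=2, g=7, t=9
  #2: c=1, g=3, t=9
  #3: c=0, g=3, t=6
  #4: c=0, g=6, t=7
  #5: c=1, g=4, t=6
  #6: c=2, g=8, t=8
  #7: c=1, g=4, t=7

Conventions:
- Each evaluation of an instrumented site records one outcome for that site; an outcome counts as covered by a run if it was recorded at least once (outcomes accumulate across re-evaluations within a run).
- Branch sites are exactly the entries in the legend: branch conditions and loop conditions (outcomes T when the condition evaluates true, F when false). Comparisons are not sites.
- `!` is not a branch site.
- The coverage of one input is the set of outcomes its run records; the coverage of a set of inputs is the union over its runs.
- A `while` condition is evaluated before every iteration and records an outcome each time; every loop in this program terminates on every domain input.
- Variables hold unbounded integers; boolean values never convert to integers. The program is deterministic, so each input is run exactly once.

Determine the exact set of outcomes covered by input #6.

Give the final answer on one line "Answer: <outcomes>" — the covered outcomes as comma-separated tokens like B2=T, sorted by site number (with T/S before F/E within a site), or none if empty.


Tracing the run of input #6 (c=2, g=8, t=8):
  B1->T, B1->F, B2->F, B3->F, B4->F
as a set, this run covers: B1=T, B1=F, B2=F, B3=F, B4=F
Answer: B1=T, B1=F, B2=F, B3=F, B4=F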